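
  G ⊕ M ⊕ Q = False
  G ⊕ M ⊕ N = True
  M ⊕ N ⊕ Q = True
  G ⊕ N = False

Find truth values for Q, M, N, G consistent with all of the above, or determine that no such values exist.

The formula is unsatisfiable.

Adding constraints 1, 3, 4 mod 2: every variable appears an even number of times on the left, so the left side is 0.
But the right sides sum to 1 (mod 2). 0 ≠ 1 — the system is inconsistent.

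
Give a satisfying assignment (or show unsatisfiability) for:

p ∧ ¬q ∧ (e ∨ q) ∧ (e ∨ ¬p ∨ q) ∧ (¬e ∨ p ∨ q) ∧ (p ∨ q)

Unit clause (p) forces p = True.
Unit clause (¬q) forces q = False.
In (e ∨ q) only e is left, so e = True.
Check each clause:
  (p): p holds.
  (¬q): ¬q holds.
  (e ∨ q): e holds.
  (e ∨ ¬p ∨ q): e holds.
  (¬e ∨ p ∨ q): p holds.
  (p ∨ q): p holds.
All clauses satisfied.

e=T, p=T, q=F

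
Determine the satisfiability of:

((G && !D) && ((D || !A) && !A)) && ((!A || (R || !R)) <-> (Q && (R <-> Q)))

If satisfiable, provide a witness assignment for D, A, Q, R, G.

D=F; A=F; Q=T; R=T; G=T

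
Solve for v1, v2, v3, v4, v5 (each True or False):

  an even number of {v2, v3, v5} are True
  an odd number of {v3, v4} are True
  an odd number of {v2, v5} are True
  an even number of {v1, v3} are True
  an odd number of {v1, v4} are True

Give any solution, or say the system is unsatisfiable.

v1: True; v2: True; v3: True; v4: False; v5: False

{v2, v3, v5}: 2 true → even ✓
{v3, v4}: 1 true → odd ✓
{v2, v5}: 1 true → odd ✓
{v1, v3}: 2 true → even ✓
{v1, v4}: 1 true → odd ✓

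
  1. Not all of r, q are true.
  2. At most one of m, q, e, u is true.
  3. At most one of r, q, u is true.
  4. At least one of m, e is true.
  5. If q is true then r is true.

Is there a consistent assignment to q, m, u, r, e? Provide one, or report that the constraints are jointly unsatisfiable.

q: False, m: False, u: False, r: False, e: True

  (1) {r, q}: 0/2 true — not all ✓
  (2) {m, q, e, u}: 1 true — at most one ✓
  (3) {r, q, u}: 0 true — at most one ✓
  (4) {m, e}: 1 true — at least one ✓
  (5) q=F ⇒ r: vacuous ✓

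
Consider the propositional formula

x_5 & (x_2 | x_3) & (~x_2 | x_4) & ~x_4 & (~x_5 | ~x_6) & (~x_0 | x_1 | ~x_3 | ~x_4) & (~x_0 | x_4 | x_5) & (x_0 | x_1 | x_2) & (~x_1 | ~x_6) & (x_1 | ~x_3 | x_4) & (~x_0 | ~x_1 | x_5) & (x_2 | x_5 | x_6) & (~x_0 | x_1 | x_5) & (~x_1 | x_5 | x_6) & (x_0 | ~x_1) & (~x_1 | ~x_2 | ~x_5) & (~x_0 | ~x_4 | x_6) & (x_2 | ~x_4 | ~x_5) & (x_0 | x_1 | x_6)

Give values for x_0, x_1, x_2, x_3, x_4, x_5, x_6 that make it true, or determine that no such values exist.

Unit clause (x_5) forces x_5 = True.
Unit clause (~x_4) forces x_4 = False.
In (~x_5 | ~x_6) only ~x_6 is left, so x_6 = False.
In (~x_2 | x_4) only ~x_2 is left, so x_2 = False.
In (x_2 | x_3) only x_3 is left, so x_3 = True.
In (x_1 | ~x_3 | x_4) only x_1 is left, so x_1 = True.
In (x_0 | ~x_1) only x_0 is left, so x_0 = True.
All clauses satisfied.

x_0 = True, x_1 = True, x_2 = False, x_3 = True, x_4 = False, x_5 = True, x_6 = False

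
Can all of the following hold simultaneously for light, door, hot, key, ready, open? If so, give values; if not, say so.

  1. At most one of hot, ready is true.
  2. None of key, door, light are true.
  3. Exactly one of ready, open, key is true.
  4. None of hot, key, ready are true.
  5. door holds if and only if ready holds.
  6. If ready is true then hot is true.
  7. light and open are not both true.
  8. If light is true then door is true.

light: False; door: False; hot: False; key: False; ready: False; open: True

  (1) {hot, ready}: 0 true — at most one ✓
  (2) {key, door, light}: 0 true — none ✓
  (3) {ready, open, key}: 1 true — exactly one ✓
  (4) {hot, key, ready}: 0 true — none ✓
  (5) door=F, ready=F — same ✓
  (6) ready=F ⇒ hot: vacuous ✓
  (7) light=F, open=T — not both ✓
  (8) light=F ⇒ door: vacuous ✓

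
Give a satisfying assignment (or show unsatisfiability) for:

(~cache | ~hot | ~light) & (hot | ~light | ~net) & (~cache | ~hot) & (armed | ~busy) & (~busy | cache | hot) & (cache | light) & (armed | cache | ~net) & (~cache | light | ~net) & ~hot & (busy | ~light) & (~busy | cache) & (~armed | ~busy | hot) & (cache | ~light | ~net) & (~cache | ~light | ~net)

busy = False, light = False, cache = True, armed = False, hot = False, net = False

Unit clause (~hot) forces hot = False.
Try busy = True:
  (armed | ~busy) forces armed = True.
  clause (~armed | ~busy | hot) is falsified — backtrack.
So busy = False.
  then (busy | ~light) forces light = False.
  then (cache | light) forces cache = True.
  then (~cache | light | ~net) forces net = False.
Set armed = False.
All clauses satisfied.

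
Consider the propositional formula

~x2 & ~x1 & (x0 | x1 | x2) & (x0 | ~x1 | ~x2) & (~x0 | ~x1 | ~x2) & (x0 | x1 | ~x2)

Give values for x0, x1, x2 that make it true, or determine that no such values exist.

Unit clause (~x2) forces x2 = False.
Unit clause (~x1) forces x1 = False.
In (x0 | x1 | x2) only x0 is left, so x0 = True.
Check each clause:
  (~x2): ~x2 holds.
  (~x1): ~x1 holds.
  (x0 | x1 | x2): x0 holds.
  (x0 | ~x1 | ~x2): x0 holds.
  (~x0 | ~x1 | ~x2): ~x1 holds.
  (x0 | x1 | ~x2): x0 holds.
All clauses satisfied.

x0 = True; x1 = False; x2 = False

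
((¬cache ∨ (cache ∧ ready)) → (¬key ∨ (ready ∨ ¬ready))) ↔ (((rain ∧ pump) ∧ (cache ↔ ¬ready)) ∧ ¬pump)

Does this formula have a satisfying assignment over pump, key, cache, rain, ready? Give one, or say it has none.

No satisfying assignment exists.

Case ready = True: the formula simplifies to ((rain ∧ pump) ∧ ¬cache) ∧ ¬pump.
  pump = True: the conjunct ¬pump is False.
  pump = False: the conjunct pump is False.
Case ready = False: the formula simplifies to ((rain ∧ pump) ∧ cache) ∧ ¬pump.
  pump = True: the conjunct ¬pump is False.
  pump = False: the conjunct pump is False.
Both cases fail — unsatisfiable.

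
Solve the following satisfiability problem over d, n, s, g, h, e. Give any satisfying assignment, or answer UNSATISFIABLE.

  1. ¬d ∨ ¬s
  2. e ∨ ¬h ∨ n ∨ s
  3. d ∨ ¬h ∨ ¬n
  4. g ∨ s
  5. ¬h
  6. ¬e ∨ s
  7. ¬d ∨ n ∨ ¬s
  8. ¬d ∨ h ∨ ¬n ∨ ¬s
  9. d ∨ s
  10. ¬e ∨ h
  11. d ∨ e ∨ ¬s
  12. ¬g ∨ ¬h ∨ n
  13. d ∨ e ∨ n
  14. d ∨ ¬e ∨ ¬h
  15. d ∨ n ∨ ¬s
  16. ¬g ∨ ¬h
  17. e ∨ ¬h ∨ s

d = True, n = False, s = False, g = True, h = False, e = False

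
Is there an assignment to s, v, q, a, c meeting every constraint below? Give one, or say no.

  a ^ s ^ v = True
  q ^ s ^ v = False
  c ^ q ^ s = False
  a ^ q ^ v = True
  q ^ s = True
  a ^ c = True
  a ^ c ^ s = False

No satisfying assignment exists.

Adding constraints 1, 4, 5 mod 2: every variable appears an even number of times on the left, so the left side is 0.
But the right sides sum to 1 (mod 2). 0 ≠ 1 — the system is inconsistent.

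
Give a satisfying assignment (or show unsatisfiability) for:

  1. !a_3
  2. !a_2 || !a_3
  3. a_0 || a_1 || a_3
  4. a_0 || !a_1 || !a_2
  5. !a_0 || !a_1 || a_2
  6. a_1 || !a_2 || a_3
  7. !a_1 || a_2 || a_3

Unit clause (!a_3) forces a_3 = False.
Try a_0 = False:
  (a_0 || a_1 || a_3) forces a_1 = True.
  (a_0 || !a_1 || !a_2) forces a_2 = False.
  clause (!a_1 || a_2 || a_3) is falsified — backtrack.
So a_0 = True.
Set a_1 = True.
  then (!a_0 || !a_1 || a_2) forces a_2 = True.
All clauses satisfied.

a_0 = True; a_1 = True; a_2 = True; a_3 = False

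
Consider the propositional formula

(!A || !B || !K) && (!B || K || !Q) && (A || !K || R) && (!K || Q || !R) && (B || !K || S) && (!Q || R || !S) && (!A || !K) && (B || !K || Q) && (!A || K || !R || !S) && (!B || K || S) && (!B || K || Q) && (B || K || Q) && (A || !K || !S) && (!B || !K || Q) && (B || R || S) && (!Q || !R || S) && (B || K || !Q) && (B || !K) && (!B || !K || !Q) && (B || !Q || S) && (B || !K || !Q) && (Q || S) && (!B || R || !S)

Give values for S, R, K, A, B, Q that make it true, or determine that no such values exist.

The formula is unsatisfiable.

Case K = True:
  (!A || !K) forces A = False.
  (A || !K || R) forces R = True.
  (!K || Q || !R) forces Q = True.
  (A || !K || !S) forces S = False.
  Clause (!Q || !R || S) is falsified — contradiction.
Case K = False:
  If B = True:
    (!B || K || !Q) forces Q = False.
    clause (!B || K || Q) is falsified.
  If B = False:
    (B || K || Q) forces Q = True.
    clause (B || K || !Q) is falsified.
  Every sub-case reaches a contradiction.
Both cases fail, so the formula is unsatisfiable.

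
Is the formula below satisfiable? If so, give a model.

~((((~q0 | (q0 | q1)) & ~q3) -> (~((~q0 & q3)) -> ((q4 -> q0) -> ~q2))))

q0 = True; q1 = False; q2 = True; q3 = False; q4 = True

  ~((((~q0 | (q0 | q1)) & ~q3) -> (~((~q0 & q3)) -> ((q4 -> q0) -> ~q2)))) = True
    ((~q0 | (q0 | q1)) & ~q3) -> (~((~q0 & q3)) -> ((q4 -> q0) -> ~q2)) = False
      (~q0 | (q0 | q1)) & ~q3 = True
        ~q0 | (q0 | q1) = True
          ~q0 = False
          q0 | q1 = True
        ~q3 = True
      ~((~q0 & q3)) -> ((q4 -> q0) -> ~q2) = False
        ~((~q0 & q3)) = True
          ~q0 & q3 = False
            ~q0 = False
        (q4 -> q0) -> ~q2 = False
          q4 -> q0 = True
          ~q2 = False
The formula evaluates to True.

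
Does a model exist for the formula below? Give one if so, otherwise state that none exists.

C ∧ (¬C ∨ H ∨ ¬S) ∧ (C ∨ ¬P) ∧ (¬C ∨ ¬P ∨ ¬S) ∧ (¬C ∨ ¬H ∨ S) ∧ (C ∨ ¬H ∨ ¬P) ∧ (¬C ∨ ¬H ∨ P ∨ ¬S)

Unit clause (C) forces C = True.
Set S = False.
  then (¬C ∨ ¬H ∨ S) forces H = False.
Set P = True.
Check each clause:
  (C): C holds.
  (¬C ∨ H ∨ ¬S): ¬S holds.
  (C ∨ ¬P): C holds.
  (¬C ∨ ¬P ∨ ¬S): ¬S holds.
  (¬C ∨ ¬H ∨ S): ¬H holds.
  (C ∨ ¬H ∨ ¬P): C holds.
  (¬C ∨ ¬H ∨ P ∨ ¬S): ¬H holds.
All clauses satisfied.

S = False, H = False, C = True, P = True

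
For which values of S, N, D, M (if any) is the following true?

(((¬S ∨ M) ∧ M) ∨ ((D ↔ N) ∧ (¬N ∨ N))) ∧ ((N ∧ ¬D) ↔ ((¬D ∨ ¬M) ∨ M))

S = False, N = True, D = False, M = True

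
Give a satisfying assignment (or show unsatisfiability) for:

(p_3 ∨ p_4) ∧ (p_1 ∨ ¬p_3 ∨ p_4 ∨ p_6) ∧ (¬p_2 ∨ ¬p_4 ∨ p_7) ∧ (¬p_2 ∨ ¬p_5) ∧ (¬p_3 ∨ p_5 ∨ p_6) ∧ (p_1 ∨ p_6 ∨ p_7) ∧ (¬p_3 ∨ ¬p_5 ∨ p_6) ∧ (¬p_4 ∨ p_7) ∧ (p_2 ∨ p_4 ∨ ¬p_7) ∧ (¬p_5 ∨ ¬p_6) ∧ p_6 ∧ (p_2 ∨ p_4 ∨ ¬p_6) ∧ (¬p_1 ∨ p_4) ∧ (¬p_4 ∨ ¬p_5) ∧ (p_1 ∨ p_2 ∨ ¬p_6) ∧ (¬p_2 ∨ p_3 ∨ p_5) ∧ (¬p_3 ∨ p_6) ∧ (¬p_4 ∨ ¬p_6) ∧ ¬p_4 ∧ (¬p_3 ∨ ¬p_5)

p_1 = False, p_2 = True, p_3 = True, p_4 = False, p_5 = False, p_6 = True, p_7 = False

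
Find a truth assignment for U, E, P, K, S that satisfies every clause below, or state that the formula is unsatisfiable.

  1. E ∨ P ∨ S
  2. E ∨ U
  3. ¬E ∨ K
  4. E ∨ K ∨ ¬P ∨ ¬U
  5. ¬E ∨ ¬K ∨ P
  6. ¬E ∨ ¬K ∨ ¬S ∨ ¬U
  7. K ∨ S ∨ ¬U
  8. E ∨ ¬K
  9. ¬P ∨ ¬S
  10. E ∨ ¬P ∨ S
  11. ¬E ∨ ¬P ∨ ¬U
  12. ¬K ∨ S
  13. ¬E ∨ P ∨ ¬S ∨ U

U = True, E = False, P = False, K = False, S = True

Try U = False:
  (E ∨ U) forces E = True.
  (¬E ∨ K) forces K = True.
  (¬E ∨ ¬K ∨ P) forces P = True.
  (¬P ∨ ¬S) forces S = False.
  clause (¬K ∨ S) is falsified — backtrack.
So U = True.
Set E = False.
  then (E ∨ ¬K) forces K = False.
  then (E ∨ K ∨ ¬P ∨ ¬U) forces P = False.
  then (K ∨ S ∨ ¬U) forces S = True.
All clauses satisfied.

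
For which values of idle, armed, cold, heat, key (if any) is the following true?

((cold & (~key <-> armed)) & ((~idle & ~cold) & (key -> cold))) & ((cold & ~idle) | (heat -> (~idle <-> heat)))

Case cold = True: the conjunct ~cold is False.
Case cold = False: the conjunct cold is False.
Both cases fail — unsatisfiable.

Unsatisfiable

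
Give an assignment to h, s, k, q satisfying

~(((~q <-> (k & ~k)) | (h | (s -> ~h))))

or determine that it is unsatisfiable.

Unsatisfiable — no assignment works.

Case h = True: the formula becomes ~(((~q <-> (k & ~k)) | True)) = False.
Case h = False: the formula becomes ~(((~q <-> (k & ~k)) | True)) = False.
Both cases fail — unsatisfiable.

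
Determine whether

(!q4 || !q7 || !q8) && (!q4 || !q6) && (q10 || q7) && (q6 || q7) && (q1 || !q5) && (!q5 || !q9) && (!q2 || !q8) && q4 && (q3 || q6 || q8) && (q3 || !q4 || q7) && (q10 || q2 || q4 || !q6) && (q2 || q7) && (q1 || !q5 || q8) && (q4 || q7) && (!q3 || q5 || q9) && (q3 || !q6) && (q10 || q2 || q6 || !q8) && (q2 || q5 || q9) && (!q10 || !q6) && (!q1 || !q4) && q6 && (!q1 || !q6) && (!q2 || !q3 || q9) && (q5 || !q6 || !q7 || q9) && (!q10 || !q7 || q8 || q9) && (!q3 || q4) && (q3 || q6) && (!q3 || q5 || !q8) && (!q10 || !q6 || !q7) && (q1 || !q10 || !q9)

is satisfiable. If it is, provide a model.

No satisfying assignment exists.

Case q4 = True:
  (!q4 || !q6) forces q6 = False.
  Clause (q6) is falsified — contradiction.
Case q4 = False:
  Clause (q4) is falsified — contradiction.
Both cases fail, so the formula is unsatisfiable.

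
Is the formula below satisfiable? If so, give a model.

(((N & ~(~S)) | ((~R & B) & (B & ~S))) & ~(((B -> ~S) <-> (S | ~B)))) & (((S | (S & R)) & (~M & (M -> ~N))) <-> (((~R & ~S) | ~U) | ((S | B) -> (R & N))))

S=T, B=T, M=T, N=T, R=F, U=T

  ((N & ~(~S)) | ((~R & B) & (B & ~S))) & ~(((B -> ~S) <-> (S | ~B))) = True
    (N & ~(~S)) | ((~R & B) & (B & ~S)) = True
      N & ~(~S) = True
        ~(~S) = True
          ~S = False
      (~R & B) & (B & ~S) = False
        ~R & B = True
          ~R = True
        B & ~S = False
          ~S = False
    ~(((B -> ~S) <-> (S | ~B))) = True
      (B -> ~S) <-> (S | ~B) = False
        B -> ~S = False
          ~S = False
        S | ~B = True
          ~B = False
  ((S | (S & R)) & (~M & (M -> ~N))) <-> (((~R & ~S) | ~U) | ((S | B) -> (R & N))) = True
    (S | (S & R)) & (~M & (M -> ~N)) = False
      S | (S & R) = True
        S & R = False
      ~M & (M -> ~N) = False
        ~M = False
        M -> ~N = False
          ~N = False
    ((~R & ~S) | ~U) | ((S | B) -> (R & N)) = False
      (~R & ~S) | ~U = False
        ~R & ~S = False
          ~R = True
          ~S = False
        ~U = False
      (S | B) -> (R & N) = False
        S | B = True
        R & N = False
Both conjuncts True, so the formula holds.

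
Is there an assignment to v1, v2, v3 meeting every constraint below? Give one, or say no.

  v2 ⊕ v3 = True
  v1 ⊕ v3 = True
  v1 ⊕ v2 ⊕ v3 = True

v1 = False, v2 = False, v3 = True

v2 ⊕ v3 = F ⊕ T = True ✓
v1 ⊕ v3 = F ⊕ T = True ✓
v1 ⊕ v2 ⊕ v3 = F ⊕ F ⊕ T = True ✓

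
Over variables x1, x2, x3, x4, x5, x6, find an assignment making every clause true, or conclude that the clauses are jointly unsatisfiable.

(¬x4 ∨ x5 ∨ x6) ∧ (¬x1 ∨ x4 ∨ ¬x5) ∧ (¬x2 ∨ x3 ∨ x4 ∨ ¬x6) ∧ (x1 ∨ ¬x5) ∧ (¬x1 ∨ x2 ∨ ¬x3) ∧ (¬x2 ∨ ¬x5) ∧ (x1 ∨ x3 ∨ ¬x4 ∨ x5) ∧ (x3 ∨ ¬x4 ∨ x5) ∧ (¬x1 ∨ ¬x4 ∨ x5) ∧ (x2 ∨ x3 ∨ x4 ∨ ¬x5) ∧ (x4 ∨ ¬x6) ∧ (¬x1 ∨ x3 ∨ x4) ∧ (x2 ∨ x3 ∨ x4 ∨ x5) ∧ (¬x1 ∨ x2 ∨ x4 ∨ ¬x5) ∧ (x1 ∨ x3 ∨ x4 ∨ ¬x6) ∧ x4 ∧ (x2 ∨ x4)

x1=F, x2=F, x3=T, x4=T, x5=F, x6=T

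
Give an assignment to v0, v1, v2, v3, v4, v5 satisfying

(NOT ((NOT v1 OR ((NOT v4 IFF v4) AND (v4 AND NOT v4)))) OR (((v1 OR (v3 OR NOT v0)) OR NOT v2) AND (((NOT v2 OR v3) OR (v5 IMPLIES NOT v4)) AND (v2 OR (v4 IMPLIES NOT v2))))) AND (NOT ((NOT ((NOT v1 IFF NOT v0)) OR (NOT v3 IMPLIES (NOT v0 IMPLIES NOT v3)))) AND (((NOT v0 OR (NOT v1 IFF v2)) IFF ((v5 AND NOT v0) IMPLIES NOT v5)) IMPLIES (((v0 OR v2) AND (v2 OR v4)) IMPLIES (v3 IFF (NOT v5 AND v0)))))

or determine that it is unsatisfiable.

The conjunct NOT ((NOT ((NOT v1 IFF NOT v0)) OR (NOT v3 IMPLIES (NOT v0 IMPLIES NOT v3)))) is unsatisfiable on its own:
  v0=F, v1=F, v3=F: evaluates to False.
  v0=F, v1=F, v3=T: evaluates to False.
  v0=F, v1=T, v3=F: evaluates to False.
  v0=F, v1=T, v3=T: evaluates to False.
  v0=T, v1=F, v3=F: evaluates to False.
  v0=T, v1=F, v3=T: evaluates to False.
  v0=T, v1=T, v3=F: evaluates to False.
  v0=T, v1=T, v3=T: evaluates to False.
So the whole conjunction is unsatisfiable.

UNSATISFIABLE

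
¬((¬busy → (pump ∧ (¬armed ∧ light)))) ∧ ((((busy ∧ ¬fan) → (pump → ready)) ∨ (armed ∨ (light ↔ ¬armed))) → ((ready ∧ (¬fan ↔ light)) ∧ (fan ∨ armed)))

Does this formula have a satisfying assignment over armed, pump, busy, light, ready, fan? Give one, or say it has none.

armed = False; pump = True; busy = False; light = False; ready = True; fan = True

  ¬((¬busy → (pump ∧ (¬armed ∧ light)))) = True
    ¬busy → (pump ∧ (¬armed ∧ light)) = False
      ¬busy = True
      pump ∧ (¬armed ∧ light) = False
        ¬armed ∧ light = False
          ¬armed = True
  (((busy ∧ ¬fan) → (pump → ready)) ∨ (armed ∨ (light ↔ ¬armed))) → ((ready ∧ (¬fan ↔ light)) ∧ (fan ∨ armed)) = True
    ((busy ∧ ¬fan) → (pump → ready)) ∨ (armed ∨ (light ↔ ¬armed)) = True
      (busy ∧ ¬fan) → (pump → ready) = True
        busy ∧ ¬fan = False
          ¬fan = False
        pump → ready = True
      armed ∨ (light ↔ ¬armed) = False
        light ↔ ¬armed = False
          ¬armed = True
    (ready ∧ (¬fan ↔ light)) ∧ (fan ∨ armed) = True
      ready ∧ (¬fan ↔ light) = True
        ¬fan ↔ light = True
          ¬fan = False
      fan ∨ armed = True
Both conjuncts True, so the formula holds.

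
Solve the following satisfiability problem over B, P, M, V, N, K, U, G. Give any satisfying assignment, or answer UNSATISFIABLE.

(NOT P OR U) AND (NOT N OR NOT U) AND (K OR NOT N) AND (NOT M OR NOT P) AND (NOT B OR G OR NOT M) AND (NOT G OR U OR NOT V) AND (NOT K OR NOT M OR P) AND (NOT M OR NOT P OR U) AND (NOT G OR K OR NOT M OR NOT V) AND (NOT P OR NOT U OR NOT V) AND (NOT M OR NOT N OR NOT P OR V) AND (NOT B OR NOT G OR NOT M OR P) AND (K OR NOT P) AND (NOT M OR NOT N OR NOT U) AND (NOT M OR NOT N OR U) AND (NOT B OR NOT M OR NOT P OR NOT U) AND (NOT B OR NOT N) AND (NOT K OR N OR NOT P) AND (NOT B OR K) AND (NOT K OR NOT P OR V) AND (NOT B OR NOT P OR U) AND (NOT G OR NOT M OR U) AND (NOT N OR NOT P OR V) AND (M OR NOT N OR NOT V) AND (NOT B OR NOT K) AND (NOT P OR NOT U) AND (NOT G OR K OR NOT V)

B = False, P = False, M = False, V = True, N = False, K = True, U = True, G = True

Try B = True:
  (NOT B OR NOT N) forces N = False.
  (NOT B OR K) forces K = True.
  clause (NOT B OR NOT K) is falsified — backtrack.
So B = False.
Set P = False.
Set M = False.
Set V = True.
  then (M OR NOT N OR NOT V) forces N = False.
Set K = True.
Set U = True.
Set G = True.
All clauses satisfied.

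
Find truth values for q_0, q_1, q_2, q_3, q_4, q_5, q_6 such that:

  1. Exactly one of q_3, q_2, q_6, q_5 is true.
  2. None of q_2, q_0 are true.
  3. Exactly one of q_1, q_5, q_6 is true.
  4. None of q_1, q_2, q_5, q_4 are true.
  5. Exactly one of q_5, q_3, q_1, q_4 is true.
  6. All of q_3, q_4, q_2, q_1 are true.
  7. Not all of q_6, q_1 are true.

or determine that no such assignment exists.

Unsatisfiable — no assignment works.

Case q_1 = True:
  Constraint (4) is violated (q_1=T) — contradiction.
Case q_1 = False:
  Constraint (6) is violated (q_1=F) — contradiction.
Both cases fail — unsatisfiable.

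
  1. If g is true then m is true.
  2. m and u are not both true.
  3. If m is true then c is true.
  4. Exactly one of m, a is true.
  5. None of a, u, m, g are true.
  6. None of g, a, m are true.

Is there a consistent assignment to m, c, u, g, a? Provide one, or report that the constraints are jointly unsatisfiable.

Case a = True:
  Constraint (5) is violated (a=T) — contradiction.
Case a = False:
  (4) with a=F forces m = True.
  Constraint (5) is violated (m=T) — contradiction.
Both cases fail — unsatisfiable.

Unsatisfiable — no assignment works.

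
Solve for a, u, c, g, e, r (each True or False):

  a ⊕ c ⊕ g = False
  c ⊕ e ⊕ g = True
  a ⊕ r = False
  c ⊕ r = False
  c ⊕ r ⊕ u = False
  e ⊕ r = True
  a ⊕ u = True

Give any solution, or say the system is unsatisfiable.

a=T, u=F, c=T, g=F, e=F, r=T

a ⊕ c ⊕ g = T ⊕ T ⊕ F = False ✓
c ⊕ e ⊕ g = T ⊕ F ⊕ F = True ✓
a ⊕ r = T ⊕ T = False ✓
c ⊕ r = T ⊕ T = False ✓
c ⊕ r ⊕ u = T ⊕ T ⊕ F = False ✓
e ⊕ r = F ⊕ T = True ✓
a ⊕ u = T ⊕ F = True ✓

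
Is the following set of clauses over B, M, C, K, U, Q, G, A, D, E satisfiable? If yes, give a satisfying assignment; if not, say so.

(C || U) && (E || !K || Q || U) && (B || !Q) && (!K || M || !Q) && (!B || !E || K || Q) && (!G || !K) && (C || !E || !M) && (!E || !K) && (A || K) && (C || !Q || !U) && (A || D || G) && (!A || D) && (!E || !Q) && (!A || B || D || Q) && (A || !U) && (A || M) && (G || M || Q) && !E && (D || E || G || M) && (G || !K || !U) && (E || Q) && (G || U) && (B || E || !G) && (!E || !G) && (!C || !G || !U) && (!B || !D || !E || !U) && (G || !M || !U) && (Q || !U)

Unit clause (!E) forces E = False.
In (E || Q) only Q is left, so Q = True.
In (B || !Q) only B is left, so B = True.
Set M = False.
  then (!K || M || !Q) forces K = False.
  then (A || K) forces A = True.
  then (!A || D) forces D = True.
Try C = False:
  (C || U) forces U = True.
  clause (C || !Q || !U) is falsified — backtrack.
So C = True.
Set U = False.
  then (G || U) forces G = True.
All clauses satisfied.

B=T; M=F; C=T; K=F; U=F; Q=T; G=T; A=T; D=T; E=F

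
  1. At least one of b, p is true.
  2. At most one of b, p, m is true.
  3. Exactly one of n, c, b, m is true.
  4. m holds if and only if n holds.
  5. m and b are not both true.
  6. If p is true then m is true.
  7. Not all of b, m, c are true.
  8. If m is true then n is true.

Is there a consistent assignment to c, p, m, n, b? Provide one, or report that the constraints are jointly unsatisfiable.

c=F; p=F; m=F; n=F; b=T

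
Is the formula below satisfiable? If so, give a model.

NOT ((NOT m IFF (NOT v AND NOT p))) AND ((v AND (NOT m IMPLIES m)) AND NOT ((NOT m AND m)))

The formula is unsatisfiable.

Case m = True: the formula simplifies to NOT (NOT ((NOT v AND NOT p))) AND v.
  v = True: the conjunct NOT (NOT ((NOT v AND NOT p))) becomes NOT (NOT False) = False.
  v = False: the conjunct v is False.
Case m = False: the conjunct NOT m IMPLIES m becomes NOT False IMPLIES False = False.
Both cases fail — unsatisfiable.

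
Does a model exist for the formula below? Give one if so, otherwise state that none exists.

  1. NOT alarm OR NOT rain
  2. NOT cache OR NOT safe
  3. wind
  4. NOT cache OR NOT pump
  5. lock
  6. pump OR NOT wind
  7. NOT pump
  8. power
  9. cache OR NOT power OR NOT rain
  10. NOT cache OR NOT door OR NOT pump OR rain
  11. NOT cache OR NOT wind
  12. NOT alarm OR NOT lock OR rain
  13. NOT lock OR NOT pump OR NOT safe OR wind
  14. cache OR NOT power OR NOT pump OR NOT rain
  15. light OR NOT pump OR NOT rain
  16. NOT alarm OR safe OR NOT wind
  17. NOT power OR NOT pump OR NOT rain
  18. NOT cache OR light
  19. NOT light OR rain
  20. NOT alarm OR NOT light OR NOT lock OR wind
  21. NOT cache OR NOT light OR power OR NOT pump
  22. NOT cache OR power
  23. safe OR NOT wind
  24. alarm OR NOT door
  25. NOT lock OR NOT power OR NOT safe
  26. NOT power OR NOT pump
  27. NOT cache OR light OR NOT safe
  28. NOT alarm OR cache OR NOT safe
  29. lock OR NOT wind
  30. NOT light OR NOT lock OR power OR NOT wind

Case pump = True:
  Clause (NOT pump) is falsified — contradiction.
Case pump = False:
  (wind) forces wind = True.
  Clause (pump OR NOT wind) is falsified — contradiction.
Both cases fail, so the formula is unsatisfiable.

Unsatisfiable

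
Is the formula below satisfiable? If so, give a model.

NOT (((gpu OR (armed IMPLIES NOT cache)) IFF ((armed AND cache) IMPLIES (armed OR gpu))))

armed = True, cache = True, gpu = False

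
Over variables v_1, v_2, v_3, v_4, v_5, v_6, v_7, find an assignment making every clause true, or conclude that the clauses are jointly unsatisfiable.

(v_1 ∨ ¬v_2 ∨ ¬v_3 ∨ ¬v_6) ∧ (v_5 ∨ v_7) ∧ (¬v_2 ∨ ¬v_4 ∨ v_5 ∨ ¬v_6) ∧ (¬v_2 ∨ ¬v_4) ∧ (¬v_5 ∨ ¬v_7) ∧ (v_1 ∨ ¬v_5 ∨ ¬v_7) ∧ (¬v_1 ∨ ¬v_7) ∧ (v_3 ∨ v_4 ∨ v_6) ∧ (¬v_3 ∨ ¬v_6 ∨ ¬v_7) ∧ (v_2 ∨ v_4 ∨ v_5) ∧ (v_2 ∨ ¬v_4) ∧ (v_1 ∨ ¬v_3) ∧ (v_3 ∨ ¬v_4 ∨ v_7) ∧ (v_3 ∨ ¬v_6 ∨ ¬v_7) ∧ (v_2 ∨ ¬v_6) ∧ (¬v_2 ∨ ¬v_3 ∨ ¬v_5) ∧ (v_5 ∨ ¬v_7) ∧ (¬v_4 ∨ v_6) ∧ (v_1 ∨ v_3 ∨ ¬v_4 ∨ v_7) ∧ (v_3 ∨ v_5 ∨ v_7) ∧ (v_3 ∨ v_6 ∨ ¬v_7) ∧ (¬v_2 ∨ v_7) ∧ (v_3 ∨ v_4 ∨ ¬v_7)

v_1: True; v_2: False; v_3: True; v_4: False; v_5: True; v_6: False; v_7: False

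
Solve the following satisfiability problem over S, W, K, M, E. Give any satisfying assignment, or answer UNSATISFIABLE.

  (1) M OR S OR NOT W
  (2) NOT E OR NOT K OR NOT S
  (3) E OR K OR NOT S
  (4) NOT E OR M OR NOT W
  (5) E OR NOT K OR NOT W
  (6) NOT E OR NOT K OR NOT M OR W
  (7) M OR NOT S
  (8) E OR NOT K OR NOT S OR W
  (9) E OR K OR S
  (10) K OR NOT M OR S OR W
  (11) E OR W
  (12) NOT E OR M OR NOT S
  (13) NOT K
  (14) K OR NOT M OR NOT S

Unit clause (NOT K) forces K = False.
Try S = True:
  (E OR K OR NOT S) forces E = True.
  (M OR NOT S) forces M = True.
  clause (K OR NOT M OR NOT S) is falsified — backtrack.
So S = False.
  then (E OR K OR S) forces E = True.
Set W = False.
  then (K OR NOT M OR S OR W) forces M = False.
All clauses satisfied.

S = False, W = False, K = False, M = False, E = True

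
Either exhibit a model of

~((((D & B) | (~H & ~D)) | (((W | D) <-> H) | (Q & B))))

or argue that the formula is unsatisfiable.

B=T, Q=F, W=F, H=T, D=F

  ~((((D & B) | (~H & ~D)) | (((W | D) <-> H) | (Q & B)))) = True
    ((D & B) | (~H & ~D)) | (((W | D) <-> H) | (Q & B)) = False
      (D & B) | (~H & ~D) = False
        D & B = False
        ~H & ~D = False
          ~H = False
          ~D = True
      ((W | D) <-> H) | (Q & B) = False
        (W | D) <-> H = False
          W | D = False
        Q & B = False
The formula evaluates to True.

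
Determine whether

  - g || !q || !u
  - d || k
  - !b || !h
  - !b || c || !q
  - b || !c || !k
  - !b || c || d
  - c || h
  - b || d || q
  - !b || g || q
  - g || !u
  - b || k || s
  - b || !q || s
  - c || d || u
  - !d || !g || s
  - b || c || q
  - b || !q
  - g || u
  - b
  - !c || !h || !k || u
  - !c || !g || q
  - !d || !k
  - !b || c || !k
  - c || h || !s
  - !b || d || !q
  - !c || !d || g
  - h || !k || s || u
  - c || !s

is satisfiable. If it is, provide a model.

Unit clause (b) forces b = True.
In (!b || !h) only !h is left, so h = False.
In (c || h) only c is left, so c = True.
Set q = True.
  then (!b || d || !q) forces d = True.
  then (!c || !d || g) forces g = True.
  then (!d || !g || s) forces s = True.
  then (!d || !k) forces k = False.
Set u = True.
All clauses satisfied.

c = True; q = True; s = True; b = True; k = False; u = True; h = False; d = True; g = True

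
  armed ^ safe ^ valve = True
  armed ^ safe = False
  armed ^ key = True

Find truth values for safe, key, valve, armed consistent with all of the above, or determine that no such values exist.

safe: True; key: False; valve: True; armed: True

armed ^ safe ^ valve = T ^ T ^ T = True ✓
armed ^ safe = T ^ T = False ✓
armed ^ key = T ^ F = True ✓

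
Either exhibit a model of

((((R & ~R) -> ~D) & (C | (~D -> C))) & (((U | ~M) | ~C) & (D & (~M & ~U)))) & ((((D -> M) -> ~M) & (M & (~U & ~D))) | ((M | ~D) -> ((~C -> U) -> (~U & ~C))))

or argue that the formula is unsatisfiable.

D = True, U = False, M = False, R = False, C = True

  (((R & ~R) -> ~D) & (C | (~D -> C))) & (((U | ~M) | ~C) & (D & (~M & ~U))) = True
    ((R & ~R) -> ~D) & (C | (~D -> C)) = True
      (R & ~R) -> ~D = True
        R & ~R = False
          ~R = True
        ~D = False
      C | (~D -> C) = True
        ~D -> C = True
          ~D = False
    ((U | ~M) | ~C) & (D & (~M & ~U)) = True
      (U | ~M) | ~C = True
        U | ~M = True
          ~M = True
        ~C = False
      D & (~M & ~U) = True
        ~M & ~U = True
          ~M = True
          ~U = True
  (((D -> M) -> ~M) & (M & (~U & ~D))) | ((M | ~D) -> ((~C -> U) -> (~U & ~C))) = True
    ((D -> M) -> ~M) & (M & (~U & ~D)) = False
      (D -> M) -> ~M = True
        D -> M = False
        ~M = True
      M & (~U & ~D) = False
        ~U & ~D = False
          ~U = True
          ~D = False
    (M | ~D) -> ((~C -> U) -> (~U & ~C)) = True
      M | ~D = False
        ~D = False
      (~C -> U) -> (~U & ~C) = False
        ~C -> U = True
          ~C = False
        ~U & ~C = False
          ~U = True
          ~C = False
Both conjuncts True, so the formula holds.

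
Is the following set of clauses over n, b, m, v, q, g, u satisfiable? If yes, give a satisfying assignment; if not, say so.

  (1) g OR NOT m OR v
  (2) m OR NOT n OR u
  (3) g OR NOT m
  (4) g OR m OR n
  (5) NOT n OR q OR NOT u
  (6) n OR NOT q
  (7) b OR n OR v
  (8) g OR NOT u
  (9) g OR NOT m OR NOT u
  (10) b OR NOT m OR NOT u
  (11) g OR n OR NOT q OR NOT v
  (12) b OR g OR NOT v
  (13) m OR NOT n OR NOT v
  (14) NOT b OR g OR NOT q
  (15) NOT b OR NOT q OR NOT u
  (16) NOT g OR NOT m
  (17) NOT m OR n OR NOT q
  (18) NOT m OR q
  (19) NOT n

n=F, b=T, m=F, v=T, q=F, g=T, u=F

Unit clause (NOT n) forces n = False.
In (n OR NOT q) only NOT q is left, so q = False.
In (NOT m OR q) only NOT m is left, so m = False.
In (g OR m OR n) only g is left, so g = True.
Set b = True.
Set v = True.
Set u = False.
All clauses satisfied.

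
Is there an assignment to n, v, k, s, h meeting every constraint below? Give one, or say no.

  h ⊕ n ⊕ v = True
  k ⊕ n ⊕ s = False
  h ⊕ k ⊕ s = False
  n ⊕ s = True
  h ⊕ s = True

n: True; v: True; k: True; s: False; h: True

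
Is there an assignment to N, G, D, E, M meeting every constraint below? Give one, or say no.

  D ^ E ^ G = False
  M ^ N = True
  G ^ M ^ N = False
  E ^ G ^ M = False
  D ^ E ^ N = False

N = True, G = True, D = False, E = True, M = False

D ^ E ^ G = F ^ T ^ T = False ✓
M ^ N = F ^ T = True ✓
G ^ M ^ N = T ^ F ^ T = False ✓
E ^ G ^ M = T ^ T ^ F = False ✓
D ^ E ^ N = F ^ T ^ T = False ✓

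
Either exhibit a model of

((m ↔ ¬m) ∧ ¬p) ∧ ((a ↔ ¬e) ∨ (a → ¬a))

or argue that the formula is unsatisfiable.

No satisfying assignment exists.

The conjunct m ↔ ¬m is unsatisfiable on its own:
  m=F: evaluates to False.
  m=T: evaluates to False.
So the whole conjunction is unsatisfiable.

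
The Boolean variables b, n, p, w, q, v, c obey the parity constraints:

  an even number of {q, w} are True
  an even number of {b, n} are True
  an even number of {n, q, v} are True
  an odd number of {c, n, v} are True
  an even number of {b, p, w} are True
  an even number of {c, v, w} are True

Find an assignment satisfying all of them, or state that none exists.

b = False; n = False; p = True; w = True; q = True; v = True; c = False

{q, w}: 2 true → even ✓
{b, n}: 0 true → even ✓
{n, q, v}: 2 true → even ✓
{c, n, v}: 1 true → odd ✓
{b, p, w}: 2 true → even ✓
{c, v, w}: 2 true → even ✓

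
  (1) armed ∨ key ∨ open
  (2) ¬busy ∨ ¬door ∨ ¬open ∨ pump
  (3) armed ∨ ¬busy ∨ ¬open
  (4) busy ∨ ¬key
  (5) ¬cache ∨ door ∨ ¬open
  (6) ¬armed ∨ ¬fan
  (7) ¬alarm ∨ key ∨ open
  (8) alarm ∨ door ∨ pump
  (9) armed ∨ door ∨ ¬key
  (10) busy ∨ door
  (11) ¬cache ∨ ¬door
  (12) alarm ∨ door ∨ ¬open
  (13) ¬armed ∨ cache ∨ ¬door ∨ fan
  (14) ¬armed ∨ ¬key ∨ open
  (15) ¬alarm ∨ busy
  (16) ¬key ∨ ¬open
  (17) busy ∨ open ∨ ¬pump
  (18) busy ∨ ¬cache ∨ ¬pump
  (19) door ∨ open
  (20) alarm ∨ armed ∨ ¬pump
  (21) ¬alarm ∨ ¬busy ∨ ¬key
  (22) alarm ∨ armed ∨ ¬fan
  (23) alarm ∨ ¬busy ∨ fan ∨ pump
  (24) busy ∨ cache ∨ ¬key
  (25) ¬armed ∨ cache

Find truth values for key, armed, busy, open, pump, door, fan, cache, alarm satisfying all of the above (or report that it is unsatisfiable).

key = False, armed = False, busy = False, open = True, pump = False, door = True, fan = False, cache = False, alarm = False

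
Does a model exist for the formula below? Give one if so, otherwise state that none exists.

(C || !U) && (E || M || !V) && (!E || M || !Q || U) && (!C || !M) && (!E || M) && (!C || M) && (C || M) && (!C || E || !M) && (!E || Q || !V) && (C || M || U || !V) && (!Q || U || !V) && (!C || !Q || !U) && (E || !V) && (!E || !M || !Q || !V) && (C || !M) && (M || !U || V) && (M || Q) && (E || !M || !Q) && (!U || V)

Case C = True:
  (!C || !M) forces M = False.
  Clause (!C || M) is falsified — contradiction.
Case C = False:
  (C || !U) forces U = False.
  (C || M) forces M = True.
  Clause (C || !M) is falsified — contradiction.
Both cases fail, so the formula is unsatisfiable.

UNSATISFIABLE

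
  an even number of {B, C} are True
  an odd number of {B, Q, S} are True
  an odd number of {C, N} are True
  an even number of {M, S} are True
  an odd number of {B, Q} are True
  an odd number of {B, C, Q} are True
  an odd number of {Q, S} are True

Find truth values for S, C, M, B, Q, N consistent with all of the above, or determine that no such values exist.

S=F; C=F; M=F; B=F; Q=T; N=T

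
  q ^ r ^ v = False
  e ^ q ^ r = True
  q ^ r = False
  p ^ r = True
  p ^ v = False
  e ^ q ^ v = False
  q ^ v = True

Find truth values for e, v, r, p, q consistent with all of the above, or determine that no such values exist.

e=T, v=F, r=T, p=F, q=T

q ^ r ^ v = T ^ T ^ F = False ✓
e ^ q ^ r = T ^ T ^ T = True ✓
q ^ r = T ^ T = False ✓
p ^ r = F ^ T = True ✓
p ^ v = F ^ F = False ✓
e ^ q ^ v = T ^ T ^ F = False ✓
q ^ v = T ^ F = True ✓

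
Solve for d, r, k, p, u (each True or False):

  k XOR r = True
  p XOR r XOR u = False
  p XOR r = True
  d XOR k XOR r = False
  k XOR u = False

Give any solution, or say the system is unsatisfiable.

d: True, r: False, k: True, p: True, u: True

k XOR r = T XOR F = True ✓
p XOR r XOR u = T XOR F XOR T = False ✓
p XOR r = T XOR F = True ✓
d XOR k XOR r = T XOR T XOR F = False ✓
k XOR u = T XOR T = False ✓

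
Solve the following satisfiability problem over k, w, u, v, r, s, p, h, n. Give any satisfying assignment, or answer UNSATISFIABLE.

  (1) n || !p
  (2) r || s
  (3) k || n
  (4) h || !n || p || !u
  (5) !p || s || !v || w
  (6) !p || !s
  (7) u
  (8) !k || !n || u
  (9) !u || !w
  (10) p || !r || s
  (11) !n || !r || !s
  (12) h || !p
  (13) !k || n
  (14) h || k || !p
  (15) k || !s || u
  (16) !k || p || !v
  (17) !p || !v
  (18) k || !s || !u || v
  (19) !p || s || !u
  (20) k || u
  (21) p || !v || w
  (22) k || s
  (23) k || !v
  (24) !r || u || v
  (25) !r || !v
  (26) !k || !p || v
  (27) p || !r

Unit clause (u) forces u = True.
In (!u || !w) only !w is left, so w = False.
Set k = True.
  then (!k || n) forces n = True.
Try v = True:
  (!k || p || !v) forces p = True.
  clause (!p || !v) is falsified — backtrack.
So v = False.
  then (!k || !p || v) forces p = False.
  then (p || !r) forces r = False.
  then (r || s) forces s = True.
  then (h || !n || p || !u) forces h = True.
All clauses satisfied.

k = True; w = False; u = True; v = False; r = False; s = True; p = False; h = True; n = True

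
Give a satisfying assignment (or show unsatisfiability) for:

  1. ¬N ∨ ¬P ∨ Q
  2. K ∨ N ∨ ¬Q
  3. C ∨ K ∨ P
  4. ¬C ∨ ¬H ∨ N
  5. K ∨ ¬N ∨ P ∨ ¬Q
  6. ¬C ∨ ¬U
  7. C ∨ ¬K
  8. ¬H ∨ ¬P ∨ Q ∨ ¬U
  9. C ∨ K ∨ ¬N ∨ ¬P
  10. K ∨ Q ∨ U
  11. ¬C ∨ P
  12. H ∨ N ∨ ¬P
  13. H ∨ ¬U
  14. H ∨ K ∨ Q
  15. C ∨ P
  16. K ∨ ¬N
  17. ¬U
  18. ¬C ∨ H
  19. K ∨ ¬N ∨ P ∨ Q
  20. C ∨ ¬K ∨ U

U = False, K = True, H = True, C = True, P = True, Q = True, N = True

Unit clause (¬U) forces U = False.
Try K = False:
  (K ∨ Q ∨ U) forces Q = True.
  (K ∨ N ∨ ¬Q) forces N = True.
  clause (K ∨ ¬N) is falsified — backtrack.
So K = True.
  then (C ∨ ¬K) forces C = True.
  then (¬C ∨ P) forces P = True.
  then (¬C ∨ H) forces H = True.
  then (¬C ∨ ¬H ∨ N) forces N = True.
  then (¬N ∨ ¬P ∨ Q) forces Q = True.
All clauses satisfied.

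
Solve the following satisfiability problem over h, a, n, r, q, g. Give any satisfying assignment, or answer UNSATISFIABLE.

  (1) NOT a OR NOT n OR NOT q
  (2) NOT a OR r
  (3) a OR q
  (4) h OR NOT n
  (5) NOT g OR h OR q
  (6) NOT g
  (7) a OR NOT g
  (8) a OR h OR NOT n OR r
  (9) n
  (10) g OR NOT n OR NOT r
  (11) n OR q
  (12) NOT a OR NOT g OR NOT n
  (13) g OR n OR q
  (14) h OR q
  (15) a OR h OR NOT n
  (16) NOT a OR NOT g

Unit clause (NOT g) forces g = False.
Unit clause (n) forces n = True.
In (g OR NOT n OR NOT r) only NOT r is left, so r = False.
In (NOT a OR r) only NOT a is left, so a = False.
In (a OR q) only q is left, so q = True.
In (h OR NOT n) only h is left, so h = True.
All clauses satisfied.

h=T, a=F, n=T, r=F, q=T, g=F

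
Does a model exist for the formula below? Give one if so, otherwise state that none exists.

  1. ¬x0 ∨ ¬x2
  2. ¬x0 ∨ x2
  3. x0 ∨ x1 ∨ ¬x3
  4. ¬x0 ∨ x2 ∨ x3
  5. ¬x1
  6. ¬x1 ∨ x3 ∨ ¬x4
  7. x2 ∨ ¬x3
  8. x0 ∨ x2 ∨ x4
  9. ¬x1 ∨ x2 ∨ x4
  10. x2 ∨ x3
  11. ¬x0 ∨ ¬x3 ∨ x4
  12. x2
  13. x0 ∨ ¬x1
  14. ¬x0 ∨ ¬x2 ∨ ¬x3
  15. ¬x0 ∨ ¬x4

x0: False, x1: False, x2: True, x3: False, x4: True

Unit clause (¬x1) forces x1 = False.
Unit clause (x2) forces x2 = True.
In (¬x0 ∨ ¬x2) only ¬x0 is left, so x0 = False.
In (x0 ∨ x1 ∨ ¬x3) only ¬x3 is left, so x3 = False.
Set x4 = True.
All clauses satisfied.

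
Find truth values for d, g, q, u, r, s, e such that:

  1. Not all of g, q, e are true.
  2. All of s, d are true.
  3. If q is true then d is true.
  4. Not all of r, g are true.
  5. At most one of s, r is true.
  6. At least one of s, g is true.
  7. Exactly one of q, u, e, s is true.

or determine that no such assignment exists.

d=T, g=T, q=F, u=F, r=F, s=T, e=F

  (1) {g, q, e}: 1/3 true — not all ✓
  (2) {s, d}: all 2 true ✓
  (3) q=F ⇒ d: vacuous ✓
  (4) {r, g}: 1/2 true — not all ✓
  (5) {s, r}: 1 true — at most one ✓
  (6) {s, g}: 2 true — at least one ✓
  (7) {q, u, e, s}: 1 true — exactly one ✓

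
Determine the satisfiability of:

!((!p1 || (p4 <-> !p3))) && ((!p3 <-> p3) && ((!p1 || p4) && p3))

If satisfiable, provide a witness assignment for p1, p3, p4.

The conjunct !p3 <-> p3 is unsatisfiable on its own:
  p3=F: evaluates to False.
  p3=T: evaluates to False.
So the whole conjunction is unsatisfiable.

Unsatisfiable — no assignment works.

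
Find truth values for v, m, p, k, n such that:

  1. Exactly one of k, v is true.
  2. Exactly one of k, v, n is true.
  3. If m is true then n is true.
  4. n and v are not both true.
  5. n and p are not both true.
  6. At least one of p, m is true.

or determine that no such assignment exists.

v = False, m = False, p = True, k = True, n = False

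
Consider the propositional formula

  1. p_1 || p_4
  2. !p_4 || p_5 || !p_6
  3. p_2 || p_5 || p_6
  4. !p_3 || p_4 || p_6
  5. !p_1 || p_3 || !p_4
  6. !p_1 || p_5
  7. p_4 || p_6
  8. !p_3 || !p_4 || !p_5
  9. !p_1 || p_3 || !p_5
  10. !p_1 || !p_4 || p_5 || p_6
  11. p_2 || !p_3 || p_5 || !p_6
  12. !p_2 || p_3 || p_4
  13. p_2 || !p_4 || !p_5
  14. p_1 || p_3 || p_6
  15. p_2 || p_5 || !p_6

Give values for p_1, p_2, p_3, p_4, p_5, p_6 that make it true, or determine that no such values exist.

p_1 = False, p_2 = True, p_3 = False, p_4 = True, p_5 = True, p_6 = True

Set p_1 = False.
  then (p_1 || p_4) forces p_4 = True.
Try p_2 = False:
  (p_2 || !p_4 || !p_5) forces p_5 = False.
  (!p_4 || p_5 || !p_6) forces p_6 = False.
  clause (p_2 || p_5 || p_6) is falsified — backtrack.
So p_2 = True.
Set p_3 = False.
  then (p_1 || p_3 || p_6) forces p_6 = True.
  then (!p_4 || p_5 || !p_6) forces p_5 = True.
All clauses satisfied.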